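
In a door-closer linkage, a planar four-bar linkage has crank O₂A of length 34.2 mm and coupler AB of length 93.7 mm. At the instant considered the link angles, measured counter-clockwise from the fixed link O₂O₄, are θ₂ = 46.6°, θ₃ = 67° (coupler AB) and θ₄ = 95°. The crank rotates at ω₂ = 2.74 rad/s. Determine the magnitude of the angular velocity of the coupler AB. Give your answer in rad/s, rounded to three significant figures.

ω₂ = 2.74 rad/s
Differentiating the loop-closure r₂e^{iθ₂}+r₃e^{iθ₃}=r₁+r₄e^{iθ₄} gives r₂ω₂e^{iθ₂}+r₃ω₃e^{iθ₃}=r₄ω₄e^{iθ₄}.
Eliminating the other unknown: ω₃ = r₂ω₂ sin(θ₄−θ₂) / [r₃ sin(θ₃−θ₄)].
Numerator sine = +0.74780; denominator sine = -0.46947.
Result = 0.0342·2.74·(+0.74780) / (0.0937·(-0.46947)) = -1.593 rad/s; magnitude 1.593 rad/s.

1.59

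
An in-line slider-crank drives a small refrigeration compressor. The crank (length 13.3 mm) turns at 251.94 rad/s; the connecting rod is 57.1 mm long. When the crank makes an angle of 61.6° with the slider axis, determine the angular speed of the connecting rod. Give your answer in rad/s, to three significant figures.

28.5

ω = 251.9 rad/s
The rod makes angle φ with the slider axis where L sinφ = r sinθ; differentiating, L cosφ·φ̇ = r ω cosθ.
L cosφ = √(L² − r² sin²θ) = 0.055889 m.
|ω_rod| = r ω |cosθ| / √(L² − r² sin²θ) = 0.0133·251.9·0.47562/0.055889 = 28.516 rad/s.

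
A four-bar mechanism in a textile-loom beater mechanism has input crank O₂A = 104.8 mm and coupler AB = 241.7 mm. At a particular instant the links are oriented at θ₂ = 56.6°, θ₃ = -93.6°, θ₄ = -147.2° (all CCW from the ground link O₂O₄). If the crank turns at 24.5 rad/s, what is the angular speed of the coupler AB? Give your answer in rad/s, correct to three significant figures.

5.33

ω₂ = 24.5 rad/s
Differentiating the loop-closure r₂e^{iθ₂}+r₃e^{iθ₃}=r₁+r₄e^{iθ₄} gives r₂ω₂e^{iθ₂}+r₃ω₃e^{iθ₃}=r₄ω₄e^{iθ₄}.
Eliminating the other unknown: ω₃ = r₂ω₂ sin(θ₄−θ₂) / [r₃ sin(θ₃−θ₄)].
Numerator sine = +0.40355; denominator sine = +0.80489.
Result = 0.1048·24.5·(+0.40355) / (0.2417·(+0.80489)) = +5.326 rad/s; magnitude 5.326 rad/s.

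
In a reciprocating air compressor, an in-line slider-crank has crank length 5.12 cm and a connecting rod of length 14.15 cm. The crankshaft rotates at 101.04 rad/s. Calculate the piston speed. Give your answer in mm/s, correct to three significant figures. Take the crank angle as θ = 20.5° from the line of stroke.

2430

ω = 101 rad/s
For an in-line slider-crank, x = r cosθ + √(L² − r² sin²θ), so v = −rω sinθ·[1 + r cosθ/√(L² − r² sin²θ)].
With r = 0.0512 m, L = 0.1415 m, θ = 20.5°: √(L² − r² sin²θ) = 0.14036 m.
v = −0.0512·101·0.35021·[1 + 0.0512·0.93667/0.14036] = -2.4307 m/s.
|v| = 2.4307 m/s = 2430.7 mm/s.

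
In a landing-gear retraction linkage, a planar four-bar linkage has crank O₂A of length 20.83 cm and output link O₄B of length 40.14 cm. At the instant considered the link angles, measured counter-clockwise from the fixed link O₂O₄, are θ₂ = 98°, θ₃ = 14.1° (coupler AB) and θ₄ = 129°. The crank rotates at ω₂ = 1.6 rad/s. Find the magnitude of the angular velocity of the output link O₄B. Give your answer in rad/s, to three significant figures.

0.910

ω₂ = 1.6 rad/s
Differentiating the loop-closure r₂e^{iθ₂}+r₃e^{iθ₃}=r₁+r₄e^{iθ₄} gives r₂ω₂e^{iθ₂}+r₃ω₃e^{iθ₃}=r₄ω₄e^{iθ₄}.
Eliminating the other unknown: ω₄ = r₂ω₂ sin(θ₂−θ₃) / [r₄ sin(θ₄−θ₃)].
Numerator sine = +0.99434; denominator sine = +0.90704.
Result = 0.2083·1.6·(+0.99434) / (0.4014·(+0.90704)) = +0.9102 rad/s; magnitude 0.9102 rad/s.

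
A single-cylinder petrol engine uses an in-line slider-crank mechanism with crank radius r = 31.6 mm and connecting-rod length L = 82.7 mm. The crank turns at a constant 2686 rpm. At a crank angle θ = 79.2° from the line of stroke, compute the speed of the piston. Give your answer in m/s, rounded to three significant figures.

9.41

ω = 2π·2686/60 = 281.3 rad/s
For an in-line slider-crank, x = r cosθ + √(L² − r² sin²θ), so v = −rω sinθ·[1 + r cosθ/√(L² − r² sin²θ)].
With r = 0.0316 m, L = 0.0827 m, θ = 79.2°: √(L² − r² sin²θ) = 0.076654 m.
v = −0.0316·281.3·0.98229·[1 + 0.0316·0.18738/0.076654] = -9.4054 m/s.
|v| = 9.4054 m/s.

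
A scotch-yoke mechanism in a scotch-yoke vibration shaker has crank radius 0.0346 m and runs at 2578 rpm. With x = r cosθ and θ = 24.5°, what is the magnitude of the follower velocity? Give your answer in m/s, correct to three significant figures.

3.87

ω = 270 rad/s (from 2578 rpm).
x = r cosθ ⇒ ẋ = −rω sinθ.
|v| = rω|sinθ| = 0.0346·270·|sin 24.5°| = 3.8736 m/s.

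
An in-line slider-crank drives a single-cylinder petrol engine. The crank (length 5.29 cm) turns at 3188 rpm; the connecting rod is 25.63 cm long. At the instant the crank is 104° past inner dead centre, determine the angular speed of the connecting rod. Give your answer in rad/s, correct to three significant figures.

17.0

ω = 333.8 rad/s (converted from 3188 rpm).
The rod makes angle φ with the slider axis where L sinφ = r sinθ; differentiating, L cosφ·φ̇ = r ω cosθ.
L cosφ = √(L² − r² sin²θ) = 0.25111 m.
|ω_rod| = r ω |cosθ| / √(L² − r² sin²θ) = 0.0529·333.8·0.24192/0.25111 = 17.014 rad/s.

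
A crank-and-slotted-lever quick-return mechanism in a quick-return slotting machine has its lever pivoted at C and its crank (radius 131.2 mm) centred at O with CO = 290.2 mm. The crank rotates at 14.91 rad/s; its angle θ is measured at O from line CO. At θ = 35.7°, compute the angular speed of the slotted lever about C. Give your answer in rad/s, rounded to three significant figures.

ω = 14.91 rad/s
Crank pin A relative to C: A = (d + r cosθ, r sinθ); lever angle φ = atan2(r sinθ, d + r cosθ).
Differentiating tanφ: φ̇ = rω(d cosθ + r)/(d² + r² + 2dr cosθ).
d² + r² + 2dr cosθ = |CA|² = 0.163268 m²;  d cosθ + r = +0.36687 m.
|ω_lever| = |0.1312·14.91·+0.36687| / 0.163268 = 4.3956 rad/s.

4.40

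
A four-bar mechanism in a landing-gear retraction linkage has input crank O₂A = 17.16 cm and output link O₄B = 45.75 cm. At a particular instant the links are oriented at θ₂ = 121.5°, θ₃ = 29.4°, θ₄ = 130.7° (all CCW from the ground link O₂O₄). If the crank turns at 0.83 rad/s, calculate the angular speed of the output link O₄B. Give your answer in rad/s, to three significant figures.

ω₂ = 0.83 rad/s
Differentiating the loop-closure r₂e^{iθ₂}+r₃e^{iθ₃}=r₁+r₄e^{iθ₄} gives r₂ω₂e^{iθ₂}+r₃ω₃e^{iθ₃}=r₄ω₄e^{iθ₄}.
Eliminating the other unknown: ω₄ = r₂ω₂ sin(θ₂−θ₃) / [r₄ sin(θ₄−θ₃)].
Numerator sine = +0.99933; denominator sine = +0.98061.
Result = 0.1716·0.83·(+0.99933) / (0.4575·(+0.98061)) = +0.31726 rad/s; magnitude 0.31726 rad/s.

0.317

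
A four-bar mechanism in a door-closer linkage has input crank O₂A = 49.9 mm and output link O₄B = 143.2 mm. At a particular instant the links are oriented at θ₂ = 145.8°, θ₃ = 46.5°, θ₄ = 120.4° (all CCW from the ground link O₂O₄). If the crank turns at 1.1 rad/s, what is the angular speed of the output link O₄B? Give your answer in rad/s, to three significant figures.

ω₂ = 1.1 rad/s
Differentiating the loop-closure r₂e^{iθ₂}+r₃e^{iθ₃}=r₁+r₄e^{iθ₄} gives r₂ω₂e^{iθ₂}+r₃ω₃e^{iθ₃}=r₄ω₄e^{iθ₄}.
Eliminating the other unknown: ω₄ = r₂ω₂ sin(θ₂−θ₃) / [r₄ sin(θ₄−θ₃)].
Numerator sine = +0.98686; denominator sine = +0.96078.
Result = 0.0499·1.1·(+0.98686) / (0.1432·(+0.96078)) = +0.39371 rad/s; magnitude 0.39371 rad/s.

0.394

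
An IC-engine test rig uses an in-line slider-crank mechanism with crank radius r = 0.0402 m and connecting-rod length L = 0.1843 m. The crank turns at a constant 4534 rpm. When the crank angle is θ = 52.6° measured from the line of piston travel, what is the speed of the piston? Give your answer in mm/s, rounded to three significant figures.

17200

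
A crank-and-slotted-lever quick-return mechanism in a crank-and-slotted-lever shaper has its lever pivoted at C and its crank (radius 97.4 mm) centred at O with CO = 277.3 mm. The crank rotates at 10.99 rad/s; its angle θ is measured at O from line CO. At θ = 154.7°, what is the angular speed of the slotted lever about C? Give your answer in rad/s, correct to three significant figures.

ω = 10.99 rad/s
Crank pin A relative to C: A = (d + r cosθ, r sinθ); lever angle φ = atan2(r sinθ, d + r cosθ).
Differentiating tanφ: φ̇ = rω(d cosθ + r)/(d² + r² + 2dr cosθ).
d² + r² + 2dr cosθ = |CA|² = 0.0375453 m²;  d cosθ + r = -0.1533 m.
|ω_lever| = |0.0974·10.99·-0.1533| / 0.0375453 = 4.3707 rad/s.

4.37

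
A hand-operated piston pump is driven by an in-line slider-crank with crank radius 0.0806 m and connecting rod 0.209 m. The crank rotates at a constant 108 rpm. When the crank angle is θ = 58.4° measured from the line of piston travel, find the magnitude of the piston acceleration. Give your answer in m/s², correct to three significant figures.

ω = 2π·108/60 = 11.31 rad/s
x(θ) = r cosθ + √(L² − r² sin²θ); with ω constant, a = ω²·d²x/dθ².
d²x/dθ² = −r cosθ − r²(cos2θ)/√u − r⁴ sin²2θ/(4u^{3/2}),  u = L² − r² sin²θ = 0.0389683 m².
Substituting r = 0.0806 m, L = 0.209 m, θ = 58.4°: d²x/dθ² = -0.028488 m.
a = ω²·d²x/dθ² = (11.31)²·(-0.028488) = -3.6439 m/s²;  |a| = 3.6439 m/s².

3.64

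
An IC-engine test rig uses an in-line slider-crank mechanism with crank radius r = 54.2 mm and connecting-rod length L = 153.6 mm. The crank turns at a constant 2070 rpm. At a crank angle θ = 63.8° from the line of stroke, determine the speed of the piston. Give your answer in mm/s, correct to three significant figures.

12300

ω = 2π·2070/60 = 216.8 rad/s
For an in-line slider-crank, x = r cosθ + √(L² − r² sin²θ), so v = −rω sinθ·[1 + r cosθ/√(L² − r² sin²θ)].
With r = 0.0542 m, L = 0.1536 m, θ = 63.8°: √(L² − r² sin²θ) = 0.1457 m.
v = −0.0542·216.8·0.89726·[1 + 0.0542·0.44151/0.1457] = -12.273 m/s.
|v| = 12.273 m/s = 12273 mm/s.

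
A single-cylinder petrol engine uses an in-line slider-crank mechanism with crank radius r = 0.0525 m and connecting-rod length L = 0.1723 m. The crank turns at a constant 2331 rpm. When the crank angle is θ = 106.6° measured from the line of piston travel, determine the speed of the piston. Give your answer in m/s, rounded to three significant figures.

ω = 2π·2331/60 = 244.1 rad/s
For an in-line slider-crank, x = r cosθ + √(L² − r² sin²θ), so v = −rω sinθ·[1 + r cosθ/√(L² − r² sin²θ)].
With r = 0.0525 m, L = 0.1723 m, θ = 106.6°: √(L² − r² sin²θ) = 0.16479 m.
v = −0.0525·244.1·0.95832·[1 + 0.0525·-0.28569/0.16479] = -11.163 m/s.
|v| = 11.163 m/s.

11.2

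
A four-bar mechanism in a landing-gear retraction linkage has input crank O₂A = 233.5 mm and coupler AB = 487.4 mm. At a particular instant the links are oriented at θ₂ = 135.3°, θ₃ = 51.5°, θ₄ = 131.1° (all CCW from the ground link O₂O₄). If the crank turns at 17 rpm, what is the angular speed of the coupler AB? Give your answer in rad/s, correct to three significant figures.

0.0635

ω₂ = 1.78 rad/s (from 17 rpm).
Differentiating the loop-closure r₂e^{iθ₂}+r₃e^{iθ₃}=r₁+r₄e^{iθ₄} gives r₂ω₂e^{iθ₂}+r₃ω₃e^{iθ₃}=r₄ω₄e^{iθ₄}.
Eliminating the other unknown: ω₃ = r₂ω₂ sin(θ₄−θ₂) / [r₃ sin(θ₃−θ₄)].
Numerator sine = -0.07324; denominator sine = -0.98357.
Result = 0.2335·1.78·(-0.07324) / (0.4874·(-0.98357)) = +0.063505 rad/s; magnitude 0.063505 rad/s.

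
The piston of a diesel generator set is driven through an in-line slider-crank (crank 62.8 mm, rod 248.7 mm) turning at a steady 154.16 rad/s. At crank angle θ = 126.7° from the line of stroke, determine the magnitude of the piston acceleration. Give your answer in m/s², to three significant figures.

996

ω = 154.2 rad/s
x(θ) = r cosθ + √(L² − r² sin²θ); with ω constant, a = ω²·d²x/dθ².
d²x/dθ² = −r cosθ − r²(cos2θ)/√u − r⁴ sin²2θ/(4u^{3/2}),  u = L² − r² sin²θ = 0.0593164 m².
Substituting r = 0.0628 m, L = 0.2487 m, θ = 126.7°: d²x/dθ² = +0.04191 m.
a = ω²·d²x/dθ² = (154.2)²·(+0.04191) = +996 m/s²;  |a| = 996 m/s².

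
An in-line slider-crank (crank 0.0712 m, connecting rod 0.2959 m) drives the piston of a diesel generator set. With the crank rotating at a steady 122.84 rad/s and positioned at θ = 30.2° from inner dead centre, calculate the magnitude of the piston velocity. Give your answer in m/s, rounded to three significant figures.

ω = 122.8 rad/s
For an in-line slider-crank, x = r cosθ + √(L² − r² sin²θ), so v = −rω sinθ·[1 + r cosθ/√(L² − r² sin²θ)].
With r = 0.0712 m, L = 0.2959 m, θ = 30.2°: √(L² − r² sin²θ) = 0.29372 m.
v = −0.0712·122.8·0.50302·[1 + 0.0712·0.86427/0.29372] = -5.3212 m/s.
|v| = 5.3212 m/s.

5.32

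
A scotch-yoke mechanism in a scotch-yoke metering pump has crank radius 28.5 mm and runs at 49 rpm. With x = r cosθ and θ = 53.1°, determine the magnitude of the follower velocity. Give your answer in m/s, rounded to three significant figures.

0.117

ω = 5.131 rad/s (from 49 rpm).
x = r cosθ ⇒ ẋ = −rω sinθ.
|v| = rω|sinθ| = 0.0285·5.131·|sin 53.1°| = 0.11695 m/s.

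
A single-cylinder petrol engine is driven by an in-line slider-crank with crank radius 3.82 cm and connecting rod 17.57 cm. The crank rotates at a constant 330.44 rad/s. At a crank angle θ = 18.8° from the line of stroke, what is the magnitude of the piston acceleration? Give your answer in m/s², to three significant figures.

ω = 330.4 rad/s
x(θ) = r cosθ + √(L² − r² sin²θ); with ω constant, a = ω²·d²x/dθ².
d²x/dθ² = −r cosθ − r²(cos2θ)/√u − r⁴ sin²2θ/(4u^{3/2}),  u = L² − r² sin²θ = 0.0307189 m².
Substituting r = 0.0382 m, L = 0.1757 m, θ = 18.8°: d²x/dθ² = -0.042795 m.
a = ω²·d²x/dθ² = (330.4)²·(-0.042795) = -4672.8 m/s²;  |a| = 4672.8 m/s².

4670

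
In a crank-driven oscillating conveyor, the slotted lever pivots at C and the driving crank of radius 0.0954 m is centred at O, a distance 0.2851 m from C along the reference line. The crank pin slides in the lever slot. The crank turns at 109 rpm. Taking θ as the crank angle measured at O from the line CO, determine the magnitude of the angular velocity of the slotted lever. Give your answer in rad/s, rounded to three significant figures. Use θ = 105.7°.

ω = 11.41 rad/s (from 109 rpm).
Crank pin A relative to C: A = (d + r cosθ, r sinθ); lever angle φ = atan2(r sinθ, d + r cosθ).
Differentiating tanφ: φ̇ = rω(d cosθ + r)/(d² + r² + 2dr cosθ).
d² + r² + 2dr cosθ = |CA|² = 0.0756633 m²;  d cosθ + r = +0.018252 m.
|ω_lever| = |0.0954·11.41·+0.018252| / 0.0756633 = 0.26268 rad/s.

0.263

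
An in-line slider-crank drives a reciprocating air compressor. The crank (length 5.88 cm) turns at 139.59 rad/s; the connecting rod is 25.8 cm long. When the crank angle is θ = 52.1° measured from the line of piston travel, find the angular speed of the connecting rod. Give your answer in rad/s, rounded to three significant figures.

19.9

ω = 139.6 rad/s
The rod makes angle φ with the slider axis where L sinφ = r sinθ; differentiating, L cosφ·φ̇ = r ω cosθ.
L cosφ = √(L² − r² sin²θ) = 0.25379 m.
|ω_rod| = r ω |cosθ| / √(L² − r² sin²θ) = 0.0588·139.6·0.61429/0.25379 = 19.866 rad/s.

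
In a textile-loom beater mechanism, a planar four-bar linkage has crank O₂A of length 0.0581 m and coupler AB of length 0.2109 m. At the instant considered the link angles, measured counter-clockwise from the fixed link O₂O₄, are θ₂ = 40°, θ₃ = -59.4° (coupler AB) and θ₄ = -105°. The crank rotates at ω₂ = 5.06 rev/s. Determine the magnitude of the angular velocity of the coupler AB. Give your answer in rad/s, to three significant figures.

ω₂ = 31.79 rad/s (from 5.06 rev/s).
Differentiating the loop-closure r₂e^{iθ₂}+r₃e^{iθ₃}=r₁+r₄e^{iθ₄} gives r₂ω₂e^{iθ₂}+r₃ω₃e^{iθ₃}=r₄ω₄e^{iθ₄}.
Eliminating the other unknown: ω₃ = r₂ω₂ sin(θ₄−θ₂) / [r₃ sin(θ₃−θ₄)].
Numerator sine = -0.57358; denominator sine = +0.71447.
Result = 0.0581·31.79·(-0.57358) / (0.2109·(+0.71447)) = -7.0313 rad/s; magnitude 7.0313 rad/s.

7.03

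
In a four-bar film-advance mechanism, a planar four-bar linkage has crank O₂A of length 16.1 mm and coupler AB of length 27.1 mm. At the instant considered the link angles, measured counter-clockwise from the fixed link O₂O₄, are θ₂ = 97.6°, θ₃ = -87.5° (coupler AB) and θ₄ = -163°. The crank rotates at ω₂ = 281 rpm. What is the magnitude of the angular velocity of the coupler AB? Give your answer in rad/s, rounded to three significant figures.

ω₂ = 29.43 rad/s (from 281 rpm).
Differentiating the loop-closure r₂e^{iθ₂}+r₃e^{iθ₃}=r₁+r₄e^{iθ₄} gives r₂ω₂e^{iθ₂}+r₃ω₃e^{iθ₃}=r₄ω₄e^{iθ₄}.
Eliminating the other unknown: ω₃ = r₂ω₂ sin(θ₄−θ₂) / [r₃ sin(θ₃−θ₄)].
Numerator sine = +0.98657; denominator sine = +0.96815.
Result = 0.0161·29.43·(+0.98657) / (0.0271·(+0.96815)) = +17.815 rad/s; magnitude 17.815 rad/s.

17.8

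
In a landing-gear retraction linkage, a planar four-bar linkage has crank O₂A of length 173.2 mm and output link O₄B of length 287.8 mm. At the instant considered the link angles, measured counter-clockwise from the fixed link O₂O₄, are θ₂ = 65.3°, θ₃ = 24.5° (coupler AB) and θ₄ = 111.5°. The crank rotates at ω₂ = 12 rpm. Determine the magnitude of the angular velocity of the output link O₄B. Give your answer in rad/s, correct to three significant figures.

0.495

ω₂ = 1.257 rad/s (from 12 rpm).
Differentiating the loop-closure r₂e^{iθ₂}+r₃e^{iθ₃}=r₁+r₄e^{iθ₄} gives r₂ω₂e^{iθ₂}+r₃ω₃e^{iθ₃}=r₄ω₄e^{iθ₄}.
Eliminating the other unknown: ω₄ = r₂ω₂ sin(θ₂−θ₃) / [r₄ sin(θ₄−θ₃)].
Numerator sine = +0.65342; denominator sine = +0.99863.
Result = 0.1732·1.257·(+0.65342) / (0.2878·(+0.99863)) = +0.49483 rad/s; magnitude 0.49483 rad/s.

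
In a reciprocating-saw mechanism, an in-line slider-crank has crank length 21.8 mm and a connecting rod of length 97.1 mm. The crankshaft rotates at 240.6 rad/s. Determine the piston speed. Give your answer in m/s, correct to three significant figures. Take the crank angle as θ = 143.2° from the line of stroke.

2.57

ω = 240.6 rad/s
For an in-line slider-crank, x = r cosθ + √(L² − r² sin²θ), so v = −rω sinθ·[1 + r cosθ/√(L² − r² sin²θ)].
With r = 0.0218 m, L = 0.0971 m, θ = 143.2°: √(L² − r² sin²θ) = 0.096218 m.
v = −0.0218·240.6·0.59902·[1 + 0.0218·-0.80073/0.096218] = -2.5719 m/s.
|v| = 2.5719 m/s.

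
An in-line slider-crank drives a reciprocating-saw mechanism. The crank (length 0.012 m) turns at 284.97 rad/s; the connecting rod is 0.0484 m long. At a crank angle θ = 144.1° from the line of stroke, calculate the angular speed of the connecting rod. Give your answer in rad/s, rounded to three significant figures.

ω = 285 rad/s
The rod makes angle φ with the slider axis where L sinφ = r sinθ; differentiating, L cosφ·φ̇ = r ω cosθ.
L cosφ = √(L² − r² sin²θ) = 0.047886 m.
|ω_rod| = r ω |cosθ| / √(L² − r² sin²θ) = 0.012·285·0.81004/0.047886 = 57.847 rad/s.

57.8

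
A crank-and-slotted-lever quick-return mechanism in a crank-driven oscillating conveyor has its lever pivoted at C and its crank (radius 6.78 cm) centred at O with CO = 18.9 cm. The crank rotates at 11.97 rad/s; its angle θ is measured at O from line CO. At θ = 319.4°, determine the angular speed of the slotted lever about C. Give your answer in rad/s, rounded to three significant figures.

ω = 11.97 rad/s
Crank pin A relative to C: A = (d + r cosθ, r sinθ); lever angle φ = atan2(r sinθ, d + r cosθ).
Differentiating tanφ: φ̇ = rω(d cosθ + r)/(d² + r² + 2dr cosθ).
d² + r² + 2dr cosθ = |CA|² = 0.0597767 m²;  d cosθ + r = +0.2113 m.
|ω_lever| = |0.0678·11.97·+0.2113| / 0.0597767 = 2.8688 rad/s.

2.87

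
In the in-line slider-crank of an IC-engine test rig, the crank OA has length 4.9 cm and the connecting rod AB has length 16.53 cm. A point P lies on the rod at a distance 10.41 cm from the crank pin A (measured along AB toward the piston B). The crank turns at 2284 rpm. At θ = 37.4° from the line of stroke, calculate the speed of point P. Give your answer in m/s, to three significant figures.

8.89

ω = 239.2 rad/s.  Crank-pin speed |V_A| = rω = 11.72 m/s, perpendicular to OA.
Rod angle: sinφ = −(r/L) sinθ ⇒ φ = -10.372°; ω_rod = −rω cosθ/√(L²−r²sin²θ) = -57.26 rad/s.
V_P = V_A + ω_rod × AP, with AP = 0.1041 m along the rod.
Components: V_Px = −rω sinθ − a·ω_rod·sinφ = -8.1915 m/s;  V_Py = rω cosθ + a·ω_rod·cosφ = +3.447 m/s.
|V_P| = √(V_Px² + V_Py²) = 8.8873 m/s.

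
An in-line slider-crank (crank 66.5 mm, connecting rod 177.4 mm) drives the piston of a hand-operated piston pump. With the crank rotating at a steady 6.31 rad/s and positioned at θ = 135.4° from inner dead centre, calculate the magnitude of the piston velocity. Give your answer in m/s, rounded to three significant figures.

0.213

ω = 6.31 rad/s
For an in-line slider-crank, x = r cosθ + √(L² − r² sin²θ), so v = −rω sinθ·[1 + r cosθ/√(L² − r² sin²θ)].
With r = 0.0665 m, L = 0.1774 m, θ = 135.4°: √(L² − r² sin²θ) = 0.17114 m.
v = −0.0665·6.31·0.70215·[1 + 0.0665·-0.71203/0.17114] = -0.21312 m/s.
|v| = 0.21312 m/s.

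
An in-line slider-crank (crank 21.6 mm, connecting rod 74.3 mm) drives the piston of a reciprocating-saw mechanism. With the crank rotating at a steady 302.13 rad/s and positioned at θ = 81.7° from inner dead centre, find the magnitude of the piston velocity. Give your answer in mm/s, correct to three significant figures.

ω = 302.1 rad/s
For an in-line slider-crank, x = r cosθ + √(L² − r² sin²θ), so v = −rω sinθ·[1 + r cosθ/√(L² − r² sin²θ)].
With r = 0.0216 m, L = 0.0743 m, θ = 81.7°: √(L² − r² sin²θ) = 0.071159 m.
v = −0.0216·302.1·0.98953·[1 + 0.0216·0.14436/0.071159] = -6.7406 m/s.
|v| = 6.7406 m/s = 6740.6 mm/s.

6740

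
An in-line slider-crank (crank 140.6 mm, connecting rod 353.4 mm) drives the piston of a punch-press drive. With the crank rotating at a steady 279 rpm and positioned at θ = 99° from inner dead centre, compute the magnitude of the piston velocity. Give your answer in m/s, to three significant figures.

ω = 2π·279/60 = 29.22 rad/s
For an in-line slider-crank, x = r cosθ + √(L² − r² sin²θ), so v = −rω sinθ·[1 + r cosθ/√(L² − r² sin²θ)].
With r = 0.1406 m, L = 0.3534 m, θ = 99°: √(L² − r² sin²θ) = 0.32497 m.
v = −0.1406·29.22·0.98769·[1 + 0.1406·-0.15643/0.32497] = -3.7827 m/s.
|v| = 3.7827 m/s.

3.78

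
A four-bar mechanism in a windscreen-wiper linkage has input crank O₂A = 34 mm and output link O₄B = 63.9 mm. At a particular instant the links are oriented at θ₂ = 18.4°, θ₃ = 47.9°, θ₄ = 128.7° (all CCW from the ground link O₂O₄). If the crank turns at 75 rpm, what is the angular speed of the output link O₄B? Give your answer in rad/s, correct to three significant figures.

ω₂ = 7.854 rad/s (from 75 rpm).
Differentiating the loop-closure r₂e^{iθ₂}+r₃e^{iθ₃}=r₁+r₄e^{iθ₄} gives r₂ω₂e^{iθ₂}+r₃ω₃e^{iθ₃}=r₄ω₄e^{iθ₄}.
Eliminating the other unknown: ω₄ = r₂ω₂ sin(θ₂−θ₃) / [r₄ sin(θ₄−θ₃)].
Numerator sine = -0.49242; denominator sine = +0.98714.
Result = 0.034·7.854·(-0.49242) / (0.0639·(+0.98714)) = -2.0846 rad/s; magnitude 2.0846 rad/s.

2.08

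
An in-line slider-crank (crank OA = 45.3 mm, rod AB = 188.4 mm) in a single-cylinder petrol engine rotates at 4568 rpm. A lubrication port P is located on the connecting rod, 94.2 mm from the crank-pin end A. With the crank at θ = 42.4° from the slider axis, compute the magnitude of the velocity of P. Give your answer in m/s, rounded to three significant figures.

ω = 478.4 rad/s.  Crank-pin speed |V_A| = rω = 21.67 m/s, perpendicular to OA.
Rod angle: sinφ = −(r/L) sinθ ⇒ φ = -9.331°; ω_rod = −rω cosθ/√(L²−r²sin²θ) = -86.076 rad/s.
V_P = V_A + ω_rod × AP, with AP = 0.0942 m along the rod.
Components: V_Px = −rω sinθ − a·ω_rod·sinφ = -15.927 m/s;  V_Py = rω cosθ + a·ω_rod·cosφ = +8.0011 m/s.
|V_P| = √(V_Px² + V_Py²) = 17.823 m/s.

17.8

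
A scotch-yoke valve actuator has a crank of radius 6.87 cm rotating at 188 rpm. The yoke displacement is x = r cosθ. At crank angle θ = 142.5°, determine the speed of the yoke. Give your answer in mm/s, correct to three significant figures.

823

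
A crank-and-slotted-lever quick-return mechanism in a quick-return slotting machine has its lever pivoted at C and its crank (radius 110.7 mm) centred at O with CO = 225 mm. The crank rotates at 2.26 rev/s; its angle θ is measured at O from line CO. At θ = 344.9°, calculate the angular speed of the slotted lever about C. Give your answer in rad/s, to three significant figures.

4.65

ω = 14.2 rad/s (from 2.26 rev/s).
Crank pin A relative to C: A = (d + r cosθ, r sinθ); lever angle φ = atan2(r sinθ, d + r cosθ).
Differentiating tanφ: φ̇ = rω(d cosθ + r)/(d² + r² + 2dr cosθ).
d² + r² + 2dr cosθ = |CA|² = 0.110975 m²;  d cosθ + r = +0.32793 m.
|ω_lever| = |0.1107·14.2·+0.32793| / 0.110975 = 4.6451 rad/s.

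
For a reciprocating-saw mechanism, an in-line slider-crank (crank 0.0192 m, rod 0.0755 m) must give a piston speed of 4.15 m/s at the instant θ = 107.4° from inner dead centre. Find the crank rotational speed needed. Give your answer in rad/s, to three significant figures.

246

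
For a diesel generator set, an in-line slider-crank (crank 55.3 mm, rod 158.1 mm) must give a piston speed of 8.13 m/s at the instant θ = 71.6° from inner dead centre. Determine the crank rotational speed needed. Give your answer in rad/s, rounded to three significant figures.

139

For an in-line slider-crank, |v_piston| = rω|sinθ|·[1 + r cosθ/√(L² − r² sin²θ)].
With r = 0.0553 m, L = 0.1581 m, θ = 71.6°: the bracketed kinematic factor |dx/dθ| = 0.058614 m.
ω = v/|dx/dθ| = 8.13/0.058614 = 138.7 rad/s.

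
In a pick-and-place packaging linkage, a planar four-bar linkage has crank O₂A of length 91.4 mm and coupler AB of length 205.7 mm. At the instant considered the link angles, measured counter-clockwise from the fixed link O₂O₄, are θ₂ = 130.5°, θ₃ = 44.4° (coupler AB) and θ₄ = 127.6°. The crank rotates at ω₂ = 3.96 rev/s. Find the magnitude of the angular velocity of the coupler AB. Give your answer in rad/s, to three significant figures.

0.563

ω₂ = 24.88 rad/s (from 3.96 rev/s).
Differentiating the loop-closure r₂e^{iθ₂}+r₃e^{iθ₃}=r₁+r₄e^{iθ₄} gives r₂ω₂e^{iθ₂}+r₃ω₃e^{iθ₃}=r₄ω₄e^{iθ₄}.
Eliminating the other unknown: ω₃ = r₂ω₂ sin(θ₄−θ₂) / [r₃ sin(θ₃−θ₄)].
Numerator sine = -0.05059; denominator sine = -0.99297.
Result = 0.0914·24.88·(-0.05059) / (0.2057·(-0.99297)) = +0.5633 rad/s; magnitude 0.5633 rad/s.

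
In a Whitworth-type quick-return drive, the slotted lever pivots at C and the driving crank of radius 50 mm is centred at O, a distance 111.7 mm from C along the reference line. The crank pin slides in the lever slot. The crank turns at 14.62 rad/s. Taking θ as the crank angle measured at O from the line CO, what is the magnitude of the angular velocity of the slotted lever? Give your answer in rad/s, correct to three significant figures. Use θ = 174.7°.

ω = 14.62 rad/s
Crank pin A relative to C: A = (d + r cosθ, r sinθ); lever angle φ = atan2(r sinθ, d + r cosθ).
Differentiating tanφ: φ̇ = rω(d cosθ + r)/(d² + r² + 2dr cosθ).
d² + r² + 2dr cosθ = |CA|² = 0.00385465 m²;  d cosθ + r = -0.061222 m.
|ω_lever| = |0.05·14.62·-0.061222| / 0.00385465 = 11.61 rad/s.

11.6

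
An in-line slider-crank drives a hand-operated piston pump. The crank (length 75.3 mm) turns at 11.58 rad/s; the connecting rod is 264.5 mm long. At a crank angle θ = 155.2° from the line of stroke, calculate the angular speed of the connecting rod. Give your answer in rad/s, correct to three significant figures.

ω = 11.58 rad/s
The rod makes angle φ with the slider axis where L sinφ = r sinθ; differentiating, L cosφ·φ̇ = r ω cosθ.
L cosφ = √(L² − r² sin²θ) = 0.26261 m.
|ω_rod| = r ω |cosθ| / √(L² − r² sin²θ) = 0.0753·11.58·0.90778/0.26261 = 3.0142 rad/s.

3.01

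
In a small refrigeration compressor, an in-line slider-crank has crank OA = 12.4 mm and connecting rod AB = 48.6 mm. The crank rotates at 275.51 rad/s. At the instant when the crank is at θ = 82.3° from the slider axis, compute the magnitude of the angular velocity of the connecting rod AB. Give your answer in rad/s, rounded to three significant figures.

ω = 275.5 rad/s
The rod makes angle φ with the slider axis where L sinφ = r sinθ; differentiating, L cosφ·φ̇ = r ω cosθ.
L cosφ = √(L² − r² sin²θ) = 0.047021 m.
|ω_rod| = r ω |cosθ| / √(L² − r² sin²θ) = 0.0124·275.5·0.13399/0.047021 = 9.7348 rad/s.

9.73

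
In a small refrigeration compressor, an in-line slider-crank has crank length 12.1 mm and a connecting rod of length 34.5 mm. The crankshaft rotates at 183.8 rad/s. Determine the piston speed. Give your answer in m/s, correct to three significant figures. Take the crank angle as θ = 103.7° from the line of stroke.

1.97

ω = 183.8 rad/s
For an in-line slider-crank, x = r cosθ + √(L² − r² sin²θ), so v = −rω sinθ·[1 + r cosθ/√(L² − r² sin²θ)].
With r = 0.0121 m, L = 0.0345 m, θ = 103.7°: √(L² − r² sin²θ) = 0.032435 m.
v = −0.0121·183.8·0.97155·[1 + 0.0121·-0.23684/0.032435] = -1.9698 m/s.
|v| = 1.9698 m/s.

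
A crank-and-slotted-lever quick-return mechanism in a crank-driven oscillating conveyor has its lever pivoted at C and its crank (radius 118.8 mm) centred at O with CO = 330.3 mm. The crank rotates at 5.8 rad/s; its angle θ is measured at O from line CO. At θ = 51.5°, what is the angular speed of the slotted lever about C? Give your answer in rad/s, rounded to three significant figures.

1.30

ω = 5.8 rad/s
Crank pin A relative to C: A = (d + r cosθ, r sinθ); lever angle φ = atan2(r sinθ, d + r cosθ).
Differentiating tanφ: φ̇ = rω(d cosθ + r)/(d² + r² + 2dr cosθ).
d² + r² + 2dr cosθ = |CA|² = 0.172066 m²;  d cosθ + r = +0.32442 m.
|ω_lever| = |0.1188·5.8·+0.32442| / 0.172066 = 1.2991 rad/s.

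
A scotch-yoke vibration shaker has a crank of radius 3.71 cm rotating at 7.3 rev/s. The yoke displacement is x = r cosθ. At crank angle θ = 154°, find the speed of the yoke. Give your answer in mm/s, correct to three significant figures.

746

ω = 45.87 rad/s (from 7.3 rev/s).
x = r cosθ ⇒ ẋ = −rω sinθ.
|v| = rω|sinθ| = 0.0371·45.87·|sin 154°| = 0.74597 m/s = 745.97 mm/s.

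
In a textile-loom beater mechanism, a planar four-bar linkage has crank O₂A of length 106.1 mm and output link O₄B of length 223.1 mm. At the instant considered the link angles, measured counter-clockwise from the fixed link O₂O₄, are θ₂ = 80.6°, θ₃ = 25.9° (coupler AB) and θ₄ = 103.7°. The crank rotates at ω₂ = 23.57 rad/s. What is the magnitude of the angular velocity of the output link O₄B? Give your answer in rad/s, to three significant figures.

9.36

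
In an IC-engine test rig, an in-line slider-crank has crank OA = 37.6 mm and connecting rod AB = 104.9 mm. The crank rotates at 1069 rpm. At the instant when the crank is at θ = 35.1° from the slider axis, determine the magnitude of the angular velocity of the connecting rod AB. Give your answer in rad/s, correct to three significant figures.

33.5

ω = 111.9 rad/s (converted from 1069 rpm).
The rod makes angle φ with the slider axis where L sinφ = r sinθ; differentiating, L cosφ·φ̇ = r ω cosθ.
L cosφ = √(L² − r² sin²θ) = 0.10265 m.
|ω_rod| = r ω |cosθ| / √(L² − r² sin²θ) = 0.0376·111.9·0.81815/0.10265 = 33.549 rad/s.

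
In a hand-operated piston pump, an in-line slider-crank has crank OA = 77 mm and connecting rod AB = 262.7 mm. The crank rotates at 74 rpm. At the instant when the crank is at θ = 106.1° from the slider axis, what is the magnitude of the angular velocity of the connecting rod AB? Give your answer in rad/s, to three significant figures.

ω = 7.749 rad/s (converted from 74 rpm).
The rod makes angle φ with the slider axis where L sinφ = r sinθ; differentiating, L cosφ·φ̇ = r ω cosθ.
L cosφ = √(L² − r² sin²θ) = 0.25207 m.
|ω_rod| = r ω |cosθ| / √(L² − r² sin²θ) = 0.077·7.749·0.27731/0.25207 = 0.65646 rad/s.

0.656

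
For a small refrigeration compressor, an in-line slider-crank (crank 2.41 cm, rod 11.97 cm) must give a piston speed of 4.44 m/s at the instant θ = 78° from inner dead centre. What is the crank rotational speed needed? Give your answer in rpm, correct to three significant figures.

1720

For an in-line slider-crank, |v_piston| = rω|sinθ|·[1 + r cosθ/√(L² − r² sin²θ)].
With r = 0.0241 m, L = 0.1197 m, θ = 78°: the bracketed kinematic factor |dx/dθ| = 0.02458 m.
ω = v/|dx/dθ| = 4.44/0.02458 = 180.64 rad/s.
N = 60ω/(2π) = 1724.9 rpm.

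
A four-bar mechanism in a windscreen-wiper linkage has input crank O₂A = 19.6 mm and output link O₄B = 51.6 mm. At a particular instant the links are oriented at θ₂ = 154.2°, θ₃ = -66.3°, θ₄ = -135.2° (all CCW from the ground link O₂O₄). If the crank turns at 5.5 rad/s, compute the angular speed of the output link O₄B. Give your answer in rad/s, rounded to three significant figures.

1.45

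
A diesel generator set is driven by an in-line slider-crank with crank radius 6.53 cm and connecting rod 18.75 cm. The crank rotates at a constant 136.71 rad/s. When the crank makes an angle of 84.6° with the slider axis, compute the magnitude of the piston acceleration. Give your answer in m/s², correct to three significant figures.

330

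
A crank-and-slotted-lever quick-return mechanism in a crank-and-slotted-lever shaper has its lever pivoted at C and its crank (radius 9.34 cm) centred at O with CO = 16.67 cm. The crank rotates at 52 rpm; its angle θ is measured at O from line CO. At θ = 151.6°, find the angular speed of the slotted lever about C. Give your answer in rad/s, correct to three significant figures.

2.97

ω = 5.445 rad/s (from 52 rpm).
Crank pin A relative to C: A = (d + r cosθ, r sinθ); lever angle φ = atan2(r sinθ, d + r cosθ).
Differentiating tanφ: φ̇ = rω(d cosθ + r)/(d² + r² + 2dr cosθ).
d² + r² + 2dr cosθ = |CA|² = 0.00912058 m²;  d cosθ + r = -0.053237 m.
|ω_lever| = |0.0934·5.445·-0.053237| / 0.00912058 = 2.9687 rad/s.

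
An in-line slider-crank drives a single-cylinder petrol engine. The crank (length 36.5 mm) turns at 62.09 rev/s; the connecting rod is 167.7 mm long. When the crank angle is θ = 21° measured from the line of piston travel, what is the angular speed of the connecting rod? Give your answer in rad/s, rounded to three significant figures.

ω = 390.1 rad/s (converted from 62.09 rev/s).
The rod makes angle φ with the slider axis where L sinφ = r sinθ; differentiating, L cosφ·φ̇ = r ω cosθ.
L cosφ = √(L² − r² sin²θ) = 0.16719 m.
|ω_rod| = r ω |cosθ| / √(L² − r² sin²θ) = 0.0365·390.1·0.93358/0.16719 = 79.513 rad/s.

79.5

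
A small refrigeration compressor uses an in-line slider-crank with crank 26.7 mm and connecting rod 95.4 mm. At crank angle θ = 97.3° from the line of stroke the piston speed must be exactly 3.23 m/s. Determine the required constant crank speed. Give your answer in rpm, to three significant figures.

For an in-line slider-crank, |v_piston| = rω|sinθ|·[1 + r cosθ/√(L² − r² sin²θ)].
With r = 0.0267 m, L = 0.0954 m, θ = 97.3°: the bracketed kinematic factor |dx/dθ| = 0.025503 m.
ω = v/|dx/dθ| = 3.23/0.025503 = 126.65 rad/s.
N = 60ω/(2π) = 1209.4 rpm.

1210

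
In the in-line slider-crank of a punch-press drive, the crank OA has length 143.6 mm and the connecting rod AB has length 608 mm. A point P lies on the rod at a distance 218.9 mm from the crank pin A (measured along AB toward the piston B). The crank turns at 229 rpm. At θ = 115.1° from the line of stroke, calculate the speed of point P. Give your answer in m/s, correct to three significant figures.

3.15

ω = 23.98 rad/s.  Crank-pin speed |V_A| = rω = 3.4436 m/s, perpendicular to OA.
Rod angle: sinφ = −(r/L) sinθ ⇒ φ = -12.350°; ω_rod = −rω cosθ/√(L²−r²sin²θ) = +2.4595 rad/s.
V_P = V_A + ω_rod × AP, with AP = 0.2189 m along the rod.
Components: V_Px = −rω sinθ − a·ω_rod·sinφ = -3.0033 m/s;  V_Py = rω cosθ + a·ω_rod·cosφ = -0.93486 m/s.
|V_P| = √(V_Px² + V_Py²) = 3.1454 m/s.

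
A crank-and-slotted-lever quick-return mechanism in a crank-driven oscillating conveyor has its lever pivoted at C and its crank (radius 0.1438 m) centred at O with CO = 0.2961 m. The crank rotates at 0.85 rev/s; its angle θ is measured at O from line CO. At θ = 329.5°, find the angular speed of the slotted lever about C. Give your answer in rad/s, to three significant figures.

ω = 5.341 rad/s (from 0.85 rev/s).
Crank pin A relative to C: A = (d + r cosθ, r sinθ); lever angle φ = atan2(r sinθ, d + r cosθ).
Differentiating tanφ: φ̇ = rω(d cosθ + r)/(d² + r² + 2dr cosθ).
d² + r² + 2dr cosθ = |CA|² = 0.181729 m²;  d cosθ + r = +0.39893 m.
|ω_lever| = |0.1438·5.341·+0.39893| / 0.181729 = 1.6859 rad/s.

1.69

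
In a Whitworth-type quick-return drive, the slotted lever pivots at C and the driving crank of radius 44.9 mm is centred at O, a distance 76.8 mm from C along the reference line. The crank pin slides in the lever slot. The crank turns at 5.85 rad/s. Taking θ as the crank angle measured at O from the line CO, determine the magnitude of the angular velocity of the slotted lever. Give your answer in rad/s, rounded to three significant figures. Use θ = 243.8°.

0.593

ω = 5.85 rad/s
Crank pin A relative to C: A = (d + r cosθ, r sinθ); lever angle φ = atan2(r sinθ, d + r cosθ).
Differentiating tanφ: φ̇ = rω(d cosθ + r)/(d² + r² + 2dr cosθ).
d² + r² + 2dr cosθ = |CA|² = 0.00486934 m²;  d cosθ + r = +0.010992 m.
|ω_lever| = |0.0449·5.85·+0.010992| / 0.00486934 = 0.59296 rad/s.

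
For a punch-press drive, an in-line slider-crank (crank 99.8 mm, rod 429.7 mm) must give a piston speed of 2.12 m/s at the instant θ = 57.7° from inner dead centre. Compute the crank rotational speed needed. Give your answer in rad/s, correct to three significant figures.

22.3

For an in-line slider-crank, |v_piston| = rω|sinθ|·[1 + r cosθ/√(L² − r² sin²θ)].
With r = 0.0998 m, L = 0.4297 m, θ = 57.7°: the bracketed kinematic factor |dx/dθ| = 0.095034 m.
ω = v/|dx/dθ| = 2.12/0.095034 = 22.308 rad/s.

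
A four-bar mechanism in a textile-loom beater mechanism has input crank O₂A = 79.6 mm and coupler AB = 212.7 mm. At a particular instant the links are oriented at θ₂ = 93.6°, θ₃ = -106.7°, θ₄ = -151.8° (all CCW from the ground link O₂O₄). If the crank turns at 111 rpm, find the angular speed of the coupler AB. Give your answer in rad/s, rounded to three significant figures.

ω₂ = 11.62 rad/s (from 111 rpm).
Differentiating the loop-closure r₂e^{iθ₂}+r₃e^{iθ₃}=r₁+r₄e^{iθ₄} gives r₂ω₂e^{iθ₂}+r₃ω₃e^{iθ₃}=r₄ω₄e^{iθ₄}.
Eliminating the other unknown: ω₃ = r₂ω₂ sin(θ₄−θ₂) / [r₃ sin(θ₃−θ₄)].
Numerator sine = +0.90924; denominator sine = +0.70834.
Result = 0.0796·11.62·(+0.90924) / (0.2127·(+0.70834)) = +5.5838 rad/s; magnitude 5.5838 rad/s.

5.58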